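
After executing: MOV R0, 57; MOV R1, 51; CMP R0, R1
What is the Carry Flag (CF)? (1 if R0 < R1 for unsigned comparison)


Register state trace:
  MOV R0, 57  → R0 = 57
  MOV R1, 51  → R1 = 51
  CMP R0, R1  → unsigned 57 - 51: no borrow
  57 >= 51, so CF = 0
CF = 0

0


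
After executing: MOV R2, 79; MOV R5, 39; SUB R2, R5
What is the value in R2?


Register state trace:
  MOV R2, 79  → R2 = 79
  MOV R5, 39  → R5 = 39
  SUB R2, R5  → R2 = 79 - 39 = 40
Final: R2 = 40

40


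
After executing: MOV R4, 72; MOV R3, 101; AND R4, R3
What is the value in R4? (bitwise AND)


Register state trace:
  MOV R4, 72  → R4 = 72 (0b01001000)
  MOV R3, 101  → R3 = 101 (0b01100101)
  AND R4, R3  → R4 = 72 AND 101 = 64 (0b01000000)
Final: R4 = 64

64


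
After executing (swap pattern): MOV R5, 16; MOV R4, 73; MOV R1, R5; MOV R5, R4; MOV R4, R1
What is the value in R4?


Register state trace (swap pattern):
  MOV R5, 16  → R5 = 16
  MOV R4, 73  → R4 = 73
  MOV R1, R5  → R1 = 16  (save R5)
  MOV R5, R4  → R5 = 73  (R5 gets R4's value)
  MOV R4, R1  → R4 = 16  (R4 gets saved value)
Final: R4 = 16

16


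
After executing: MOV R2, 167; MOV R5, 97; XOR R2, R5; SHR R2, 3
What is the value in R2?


Register state trace:
  MOV R2, 167  → R2 = 167 (0b10100111)
  MOV R5, 97  → R5 = 97 (0b01100001)
  XOR R2, R5  → R2 = 167 XOR 97 = 198 (0b11000110)
  SHR R2, 3  → R2 = 198 >> 3 = 24
Final: R2 = 24

24


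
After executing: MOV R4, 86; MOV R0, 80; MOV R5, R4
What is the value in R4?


Register state trace:
  MOV R4, 86  → R4 = 86
  MOV R0, 80  → R0 = 80
  MOV R5, R4  → R5 = 86
Final: R4 = 86

86


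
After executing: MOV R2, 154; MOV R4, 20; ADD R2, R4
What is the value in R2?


Register state trace:
  MOV R2, 154  → R2 = 154
  MOV R4, 20  → R4 = 20
  ADD R2, R4  → R2 = 154 + 20 = 174
Final: R2 = 174

174


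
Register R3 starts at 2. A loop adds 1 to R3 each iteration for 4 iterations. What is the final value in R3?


Starting value: R3 = 2
  Iter 1: R3 = 2 + 1 = 3
  Iter 2: R3 = 3 + 1 = 4
  Iter 3: R3 = 4 + 1 = 5
  Iter 4: R3 = 5 + 1 = 6
Final: R3 = 6

6


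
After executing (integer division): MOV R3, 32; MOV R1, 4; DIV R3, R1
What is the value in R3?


Register state trace:
  MOV R3, 32  → R3 = 32
  MOV R1, 4  → R1 = 4
  DIV R3, R1  → R3 = 32 // 4 = 8
Final: R3 = 8

8


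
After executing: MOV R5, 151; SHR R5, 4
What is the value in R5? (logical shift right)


Register state trace:
  MOV R5, 151  → R5 = 151
  SHR R5, 4  → R5 = 151 >> 4 = 151 // 2^4 = 9
Final: R5 = 9

9


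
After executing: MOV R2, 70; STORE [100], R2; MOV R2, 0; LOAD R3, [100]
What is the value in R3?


Register and memory trace:
  MOV R2, 70  → R2 = 70
  STORE [100], R2  → mem[100] = 70
  MOV R2, 0  → R2 = 0
  LOAD R3, [100]  → R3 = mem[100] = 70
Final: R3 = 70

70


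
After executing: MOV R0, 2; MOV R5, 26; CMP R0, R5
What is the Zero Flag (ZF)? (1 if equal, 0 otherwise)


Register state trace:
  MOV R0, 2  → R0 = 2
  MOV R5, 26  → R5 = 26
  CMP R0, R5  → computes 2 - 26 = -24
  Result is nonzero, so values are not equal
ZF = 0

0


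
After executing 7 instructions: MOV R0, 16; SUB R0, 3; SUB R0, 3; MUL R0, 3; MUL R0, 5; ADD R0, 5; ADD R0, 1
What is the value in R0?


Register state trace:
  MOV R0, 16  → R0 = 16
  SUB R0, 3  → R0 = 16 - 3 = 13
  SUB R0, 3  → R0 = 13 - 3 = 10
  MUL R0, 3  → R0 = 10 * 3 = 30
  MUL R0, 5  → R0 = 30 * 5 = 150
  ADD R0, 5  → R0 = 150 + 5 = 155
  ADD R0, 1  → R0 = 155 + 1 = 156
Final: R0 = 156

156


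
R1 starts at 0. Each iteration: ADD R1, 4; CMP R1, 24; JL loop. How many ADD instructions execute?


Loop trace (R1 starts at 0, target 24, step 4):
  ADD #1: R1 = 0 + 4 = 4  → 4 < 24, loop
  ADD #2: R1 = 4 + 4 = 8  → 8 < 24, loop
  ADD #3: R1 = 8 + 4 = 12  → 12 < 24, loop
  ADD #4: R1 = 12 + 4 = 16  → 16 < 24, loop
  ADD #5: R1 = 16 + 4 = 20  → 20 < 24, loop
  ADD #6: R1 = 20 + 4 = 24  → 24 >= 24, exit
Total ADD instructions: 6

6


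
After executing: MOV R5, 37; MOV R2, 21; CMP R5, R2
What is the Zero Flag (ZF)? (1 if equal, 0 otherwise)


Register state trace:
  MOV R5, 37  → R5 = 37
  MOV R2, 21  → R2 = 21
  CMP R5, R2  → computes 37 - 21 = 16
  Result is nonzero, so values are not equal
ZF = 0

0


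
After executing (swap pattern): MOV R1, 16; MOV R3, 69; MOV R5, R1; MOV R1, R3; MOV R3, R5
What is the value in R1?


Register state trace (swap pattern):
  MOV R1, 16  → R1 = 16
  MOV R3, 69  → R3 = 69
  MOV R5, R1  → R5 = 16  (save R1)
  MOV R1, R3  → R1 = 69  (R1 gets R3's value)
  MOV R3, R5  → R3 = 16  (R3 gets saved value)
Final: R1 = 69

69


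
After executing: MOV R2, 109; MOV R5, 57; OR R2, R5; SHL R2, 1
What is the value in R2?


Register state trace:
  MOV R2, 109  → R2 = 109 (0b01101101)
  MOV R5, 57  → R5 = 57 (0b00111001)
  OR R2, R5  → R2 = 109 OR 57 = 125 (0b01111101)
  SHL R2, 1  → R2 = 125 << 1 = 250
Final: R2 = 250

250


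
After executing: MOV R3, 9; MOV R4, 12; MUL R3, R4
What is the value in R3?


Register state trace:
  MOV R3, 9  → R3 = 9
  MOV R4, 12  → R4 = 12
  MUL R3, R4  → R3 = 9 * 12 = 108
Final: R3 = 108

108


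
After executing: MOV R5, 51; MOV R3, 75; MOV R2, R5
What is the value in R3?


Register state trace:
  MOV R5, 51  → R5 = 51
  MOV R3, 75  → R3 = 75
  MOV R2, R5  → R2 = 51
Final: R3 = 75

75


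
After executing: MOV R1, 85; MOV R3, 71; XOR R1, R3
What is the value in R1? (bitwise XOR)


Register state trace:
  MOV R1, 85  → R1 = 85 (0b01010101)
  MOV R3, 71  → R3 = 71 (0b01000111)
  XOR R1, R3  → R1 = 85 XOR 71 = 18 (0b00010010)
Final: R1 = 18

18


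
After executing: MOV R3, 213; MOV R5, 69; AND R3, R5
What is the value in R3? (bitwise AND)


Register state trace:
  MOV R3, 213  → R3 = 213 (0b11010101)
  MOV R5, 69  → R5 = 69 (0b01000101)
  AND R3, R5  → R3 = 213 AND 69 = 69 (0b01000101)
Final: R3 = 69

69


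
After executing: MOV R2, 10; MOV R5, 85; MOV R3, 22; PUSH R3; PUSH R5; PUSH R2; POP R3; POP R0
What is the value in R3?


Stack trace (top is rightmost):
  MOV R2, 10  → R2 = 10
  MOV R5, 85  → R5 = 85
  MOV R3, 22  → R3 = 22
  PUSH R3  → stack: [22]
  PUSH R5  → stack: [22, 85]
  PUSH R2  → stack: [22, 85, 10]
  POP R3  → R3 = 10, stack: [22, 85]
  POP R0  → R0 = 85, stack: [22]
Final: R3 = 10

10


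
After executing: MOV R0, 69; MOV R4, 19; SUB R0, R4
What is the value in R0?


Register state trace:
  MOV R0, 69  → R0 = 69
  MOV R4, 19  → R4 = 19
  SUB R0, R4  → R0 = 69 - 19 = 50
Final: R0 = 50

50


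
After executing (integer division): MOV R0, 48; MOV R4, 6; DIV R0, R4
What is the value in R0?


Register state trace:
  MOV R0, 48  → R0 = 48
  MOV R4, 6  → R4 = 6
  DIV R0, R4  → R0 = 48 // 6 = 8
Final: R0 = 8

8


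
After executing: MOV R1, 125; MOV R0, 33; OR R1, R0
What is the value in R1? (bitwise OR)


Register state trace:
  MOV R1, 125  → R1 = 125 (0b01111101)
  MOV R0, 33  → R0 = 33 (0b00100001)
  OR R1, R0   → R1 = 125 OR 33 = 125 (0b01111101)
Final: R1 = 125

125


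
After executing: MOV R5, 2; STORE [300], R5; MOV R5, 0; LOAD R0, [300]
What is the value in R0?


Register and memory trace:
  MOV R5, 2  → R5 = 2
  STORE [300], R5  → mem[300] = 2
  MOV R5, 0  → R5 = 0
  LOAD R0, [300]  → R0 = mem[300] = 2
Final: R0 = 2

2


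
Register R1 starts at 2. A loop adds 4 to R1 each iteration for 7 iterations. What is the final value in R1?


Starting value: R1 = 2
  Iter 1: R1 = 2 + 4 = 6
  Iter 2: R1 = 6 + 4 = 10
  Iter 3: R1 = 10 + 4 = 14
  Iter 4: R1 = 14 + 4 = 18
  Iter 5: R1 = 18 + 4 = 22
  Iter 6: R1 = 22 + 4 = 26
  Iter 7: R1 = 26 + 4 = 30
Final: R1 = 30

30


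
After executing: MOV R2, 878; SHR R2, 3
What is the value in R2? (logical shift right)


Register state trace:
  MOV R2, 878  → R2 = 878
  SHR R2, 3  → R2 = 878 >> 3 = 878 // 2^3 = 109
Final: R2 = 109

109


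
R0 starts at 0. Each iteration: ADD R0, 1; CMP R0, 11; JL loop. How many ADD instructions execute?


Loop trace (R0 starts at 0, target 11, step 1):
  ADD #1: R0 = 0 + 1 = 1  → 1 < 11, loop
  ADD #2: R0 = 1 + 1 = 2  → 2 < 11, loop
  ADD #3: R0 = 2 + 1 = 3  → 3 < 11, loop
  ADD #4: R0 = 3 + 1 = 4  → 4 < 11, loop
  ADD #5: R0 = 4 + 1 = 5  → 5 < 11, loop
  ADD #6: R0 = 5 + 1 = 6  → 6 < 11, loop
  ADD #7: R0 = 6 + 1 = 7  → 7 < 11, loop
  ADD #8: R0 = 7 + 1 = 8  → 8 < 11, loop
  ADD #9: R0 = 8 + 1 = 9  → 9 < 11, loop
  ADD #10: R0 = 9 + 1 = 10  → 10 < 11, loop
  ADD #11: R0 = 10 + 1 = 11  → 11 >= 11, exit
Total ADD instructions: 11

11


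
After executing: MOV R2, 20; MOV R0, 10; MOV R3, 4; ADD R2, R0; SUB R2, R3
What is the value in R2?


Register state trace:
  MOV R2, 20  → R2 = 20
  MOV R0, 10  → R0 = 10
  MOV R3, 4  → R3 = 4
  ADD R2, R0  → R2 = 20 + 10 = 30
  SUB R2, R3  → R2 = 30 - 4 = 26
Final: R2 = 26

26


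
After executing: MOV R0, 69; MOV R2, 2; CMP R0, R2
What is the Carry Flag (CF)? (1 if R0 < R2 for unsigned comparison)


Register state trace:
  MOV R0, 69  → R0 = 69
  MOV R2, 2  → R2 = 2
  CMP R0, R2  → unsigned 69 - 2: no borrow
  69 >= 2, so CF = 0
CF = 0

0


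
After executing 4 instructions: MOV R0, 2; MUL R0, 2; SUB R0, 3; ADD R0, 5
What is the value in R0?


Register state trace:
  MOV R0, 2  → R0 = 2
  MUL R0, 2  → R0 = 2 * 2 = 4
  SUB R0, 3  → R0 = 4 - 3 = 1
  ADD R0, 5  → R0 = 1 + 5 = 6
Final: R0 = 6

6


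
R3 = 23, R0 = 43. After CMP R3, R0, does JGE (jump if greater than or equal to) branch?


Trace:
  R3 = 23, R0 = 43
  CMP R3, R0  → compares 23 vs 43
  JGE checks: is 23 greater than or equal to 43?
  23 < 43, so condition is false
Branch taken: No

No


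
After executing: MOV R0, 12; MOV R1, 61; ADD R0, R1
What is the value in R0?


Register state trace:
  MOV R0, 12  → R0 = 12
  MOV R1, 61  → R1 = 61
  ADD R0, R1  → R0 = 12 + 61 = 73
Final: R0 = 73

73


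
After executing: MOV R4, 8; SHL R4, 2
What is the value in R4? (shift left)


Register state trace:
  MOV R4, 8  → R4 = 8
  SHL R4, 2  → R4 = 8 << 2 = 8 * 2^2 = 32
Final: R4 = 32

32


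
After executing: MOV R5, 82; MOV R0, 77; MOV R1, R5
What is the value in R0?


Register state trace:
  MOV R5, 82  → R5 = 82
  MOV R0, 77  → R0 = 77
  MOV R1, R5  → R1 = 82
Final: R0 = 77

77


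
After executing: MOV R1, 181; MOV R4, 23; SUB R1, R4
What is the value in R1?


Register state trace:
  MOV R1, 181  → R1 = 181
  MOV R4, 23  → R4 = 23
  SUB R1, R4  → R1 = 181 - 23 = 158
Final: R1 = 158

158


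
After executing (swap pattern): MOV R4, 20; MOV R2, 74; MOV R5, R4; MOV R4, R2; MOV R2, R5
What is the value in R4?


Register state trace (swap pattern):
  MOV R4, 20  → R4 = 20
  MOV R2, 74  → R2 = 74
  MOV R5, R4  → R5 = 20  (save R4)
  MOV R4, R2  → R4 = 74  (R4 gets R2's value)
  MOV R2, R5  → R2 = 20  (R2 gets saved value)
Final: R4 = 74

74


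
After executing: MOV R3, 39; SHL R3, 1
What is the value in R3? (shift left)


Register state trace:
  MOV R3, 39  → R3 = 39
  SHL R3, 1  → R3 = 39 << 1 = 39 * 2^1 = 78
Final: R3 = 78

78


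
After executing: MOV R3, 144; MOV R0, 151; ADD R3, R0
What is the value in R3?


Register state trace:
  MOV R3, 144  → R3 = 144
  MOV R0, 151  → R0 = 151
  ADD R3, R0  → R3 = 144 + 151 = 295
Final: R3 = 295

295


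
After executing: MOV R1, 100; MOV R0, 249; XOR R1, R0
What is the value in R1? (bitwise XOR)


Register state trace:
  MOV R1, 100  → R1 = 100 (0b01100100)
  MOV R0, 249  → R0 = 249 (0b11111001)
  XOR R1, R0  → R1 = 100 XOR 249 = 157 (0b10011101)
Final: R1 = 157

157


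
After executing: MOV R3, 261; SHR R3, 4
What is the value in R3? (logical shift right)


Register state trace:
  MOV R3, 261  → R3 = 261
  SHR R3, 4  → R3 = 261 >> 4 = 261 // 2^4 = 16
Final: R3 = 16

16


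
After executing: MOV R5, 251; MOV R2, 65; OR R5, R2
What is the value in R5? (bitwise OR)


Register state trace:
  MOV R5, 251  → R5 = 251 (0b11111011)
  MOV R2, 65  → R2 = 65 (0b01000001)
  OR R5, R2   → R5 = 251 OR 65 = 251 (0b11111011)
Final: R5 = 251

251


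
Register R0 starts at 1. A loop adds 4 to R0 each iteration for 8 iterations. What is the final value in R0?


Starting value: R0 = 1
  Iter 1: R0 = 1 + 4 = 5
  Iter 2: R0 = 5 + 4 = 9
  Iter 3: R0 = 9 + 4 = 13
  Iter 4: R0 = 13 + 4 = 17
  Iter 5: R0 = 17 + 4 = 21
  Iter 6: R0 = 21 + 4 = 25
  Iter 7: R0 = 25 + 4 = 29
  Iter 8: R0 = 29 + 4 = 33
Final: R0 = 33

33


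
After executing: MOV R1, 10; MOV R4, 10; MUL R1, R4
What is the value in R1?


Register state trace:
  MOV R1, 10  → R1 = 10
  MOV R4, 10  → R4 = 10
  MUL R1, R4  → R1 = 10 * 10 = 100
Final: R1 = 100

100


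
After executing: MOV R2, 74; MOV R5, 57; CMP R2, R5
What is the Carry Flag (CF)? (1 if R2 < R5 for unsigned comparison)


Register state trace:
  MOV R2, 74  → R2 = 74
  MOV R5, 57  → R5 = 57
  CMP R2, R5  → unsigned 74 - 57: no borrow
  74 >= 57, so CF = 0
CF = 0

0


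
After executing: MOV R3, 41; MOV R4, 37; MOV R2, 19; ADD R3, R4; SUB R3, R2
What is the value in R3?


Register state trace:
  MOV R3, 41  → R3 = 41
  MOV R4, 37  → R4 = 37
  MOV R2, 19  → R2 = 19
  ADD R3, R4  → R3 = 41 + 37 = 78
  SUB R3, R2  → R3 = 78 - 19 = 59
Final: R3 = 59

59


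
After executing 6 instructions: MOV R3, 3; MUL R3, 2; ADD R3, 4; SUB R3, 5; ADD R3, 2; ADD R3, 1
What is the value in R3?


Register state trace:
  MOV R3, 3  → R3 = 3
  MUL R3, 2  → R3 = 3 * 2 = 6
  ADD R3, 4  → R3 = 6 + 4 = 10
  SUB R3, 5  → R3 = 10 - 5 = 5
  ADD R3, 2  → R3 = 5 + 2 = 7
  ADD R3, 1  → R3 = 7 + 1 = 8
Final: R3 = 8

8


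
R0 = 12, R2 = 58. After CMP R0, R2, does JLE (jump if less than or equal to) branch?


Trace:
  R0 = 12, R2 = 58
  CMP R0, R2  → compares 12 vs 58
  JLE checks: is 12 less than or equal to 58?
  12 < 58, so condition is true
Branch taken: Yes

Yes


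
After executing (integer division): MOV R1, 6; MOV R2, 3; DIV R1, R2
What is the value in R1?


Register state trace:
  MOV R1, 6  → R1 = 6
  MOV R2, 3  → R2 = 3
  DIV R1, R2  → R1 = 6 // 3 = 2
Final: R1 = 2

2


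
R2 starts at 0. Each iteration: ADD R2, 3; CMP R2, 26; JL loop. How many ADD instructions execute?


Loop trace (R2 starts at 0, target 26, step 3):
  ADD #1: R2 = 0 + 3 = 3  → 3 < 26, loop
  ADD #2: R2 = 3 + 3 = 6  → 6 < 26, loop
  ADD #3: R2 = 6 + 3 = 9  → 9 < 26, loop
  ADD #4: R2 = 9 + 3 = 12  → 12 < 26, loop
  ADD #5: R2 = 12 + 3 = 15  → 15 < 26, loop
  ADD #6: R2 = 15 + 3 = 18  → 18 < 26, loop
  ADD #7: R2 = 18 + 3 = 21  → 21 < 26, loop
  ADD #8: R2 = 21 + 3 = 24  → 24 < 26, loop
  ADD #9: R2 = 24 + 3 = 27  → 27 >= 26, exit
Total ADD instructions: 9

9


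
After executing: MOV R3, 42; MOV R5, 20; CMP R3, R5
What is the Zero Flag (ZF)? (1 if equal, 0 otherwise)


Register state trace:
  MOV R3, 42  → R3 = 42
  MOV R5, 20  → R5 = 20
  CMP R3, R5  → computes 42 - 20 = 22
  Result is nonzero, so values are not equal
ZF = 0

0


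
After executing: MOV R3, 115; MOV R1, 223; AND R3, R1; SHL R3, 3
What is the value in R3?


Register state trace:
  MOV R3, 115  → R3 = 115 (0b01110011)
  MOV R1, 223  → R1 = 223 (0b11011111)
  AND R3, R1  → R3 = 115 AND 223 = 83 (0b01010011)
  SHL R3, 3  → R3 = 83 << 3 = 664
Final: R3 = 664

664


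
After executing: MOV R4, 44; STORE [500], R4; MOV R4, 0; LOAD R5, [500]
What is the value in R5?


Register and memory trace:
  MOV R4, 44  → R4 = 44
  STORE [500], R4  → mem[500] = 44
  MOV R4, 0  → R4 = 0
  LOAD R5, [500]  → R5 = mem[500] = 44
Final: R5 = 44

44


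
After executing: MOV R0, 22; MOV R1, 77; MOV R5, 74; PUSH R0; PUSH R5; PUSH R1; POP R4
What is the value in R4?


Stack trace (top is rightmost):
  MOV R0, 22  → R0 = 22
  MOV R1, 77  → R1 = 77
  MOV R5, 74  → R5 = 74
  PUSH R0  → stack: [22]
  PUSH R5  → stack: [22, 74]
  PUSH R1  → stack: [22, 74, 77]
  POP R4  → R4 = 77, stack: [22, 74]
Final: R4 = 77

77


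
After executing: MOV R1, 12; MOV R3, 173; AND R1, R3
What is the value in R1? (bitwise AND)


Register state trace:
  MOV R1, 12  → R1 = 12 (0b00001100)
  MOV R3, 173  → R3 = 173 (0b10101101)
  AND R1, R3  → R1 = 12 AND 173 = 12 (0b00001100)
Final: R1 = 12

12


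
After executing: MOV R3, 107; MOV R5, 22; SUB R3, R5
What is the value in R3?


Register state trace:
  MOV R3, 107  → R3 = 107
  MOV R5, 22  → R5 = 22
  SUB R3, R5  → R3 = 107 - 22 = 85
Final: R3 = 85

85


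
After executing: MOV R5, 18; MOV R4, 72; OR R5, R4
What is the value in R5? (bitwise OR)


Register state trace:
  MOV R5, 18  → R5 = 18 (0b00010010)
  MOV R4, 72  → R4 = 72 (0b01001000)
  OR R5, R4   → R5 = 18 OR 72 = 90 (0b01011010)
Final: R5 = 90

90


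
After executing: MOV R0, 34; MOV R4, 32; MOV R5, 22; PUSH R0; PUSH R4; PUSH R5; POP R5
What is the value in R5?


Stack trace (top is rightmost):
  MOV R0, 34  → R0 = 34
  MOV R4, 32  → R4 = 32
  MOV R5, 22  → R5 = 22
  PUSH R0  → stack: [34]
  PUSH R4  → stack: [34, 32]
  PUSH R5  → stack: [34, 32, 22]
  POP R5  → R5 = 22, stack: [34, 32]
Final: R5 = 22

22


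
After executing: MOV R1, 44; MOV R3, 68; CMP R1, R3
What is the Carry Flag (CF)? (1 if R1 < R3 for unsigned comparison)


Register state trace:
  MOV R1, 44  → R1 = 44
  MOV R3, 68  → R3 = 68
  CMP R1, R3  → unsigned 44 - 68: borrow occurs
  44 < 68, so CF = 1
CF = 1

1


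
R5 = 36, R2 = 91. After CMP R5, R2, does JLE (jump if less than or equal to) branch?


Trace:
  R5 = 36, R2 = 91
  CMP R5, R2  → compares 36 vs 91
  JLE checks: is 36 less than or equal to 91?
  36 < 91, so condition is true
Branch taken: Yes

Yes


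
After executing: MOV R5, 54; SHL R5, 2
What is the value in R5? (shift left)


Register state trace:
  MOV R5, 54  → R5 = 54
  SHL R5, 2  → R5 = 54 << 2 = 54 * 2^2 = 216
Final: R5 = 216

216


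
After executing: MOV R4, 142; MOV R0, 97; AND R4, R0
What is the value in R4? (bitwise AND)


Register state trace:
  MOV R4, 142  → R4 = 142 (0b10001110)
  MOV R0, 97  → R0 = 97 (0b01100001)
  AND R4, R0  → R4 = 142 AND 97 = 0 (0b00000000)
Final: R4 = 0

0


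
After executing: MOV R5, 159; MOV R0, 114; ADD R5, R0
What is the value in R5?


Register state trace:
  MOV R5, 159  → R5 = 159
  MOV R0, 114  → R0 = 114
  ADD R5, R0  → R5 = 159 + 114 = 273
Final: R5 = 273

273


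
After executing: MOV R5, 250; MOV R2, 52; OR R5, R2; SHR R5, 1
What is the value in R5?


Register state trace:
  MOV R5, 250  → R5 = 250 (0b11111010)
  MOV R2, 52  → R2 = 52 (0b00110100)
  OR R5, R2  → R5 = 250 OR 52 = 254 (0b11111110)
  SHR R5, 1  → R5 = 254 >> 1 = 127
Final: R5 = 127

127


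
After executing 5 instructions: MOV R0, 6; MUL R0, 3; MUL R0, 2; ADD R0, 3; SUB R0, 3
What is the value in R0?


Register state trace:
  MOV R0, 6  → R0 = 6
  MUL R0, 3  → R0 = 6 * 3 = 18
  MUL R0, 2  → R0 = 18 * 2 = 36
  ADD R0, 3  → R0 = 36 + 3 = 39
  SUB R0, 3  → R0 = 39 - 3 = 36
Final: R0 = 36

36


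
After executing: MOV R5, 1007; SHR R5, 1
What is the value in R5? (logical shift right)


Register state trace:
  MOV R5, 1007  → R5 = 1007
  SHR R5, 1  → R5 = 1007 >> 1 = 1007 // 2^1 = 503
Final: R5 = 503

503


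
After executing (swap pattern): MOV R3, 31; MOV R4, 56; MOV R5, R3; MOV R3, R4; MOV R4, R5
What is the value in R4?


Register state trace (swap pattern):
  MOV R3, 31  → R3 = 31
  MOV R4, 56  → R4 = 56
  MOV R5, R3  → R5 = 31  (save R3)
  MOV R3, R4  → R3 = 56  (R3 gets R4's value)
  MOV R4, R5  → R4 = 31  (R4 gets saved value)
Final: R4 = 31

31


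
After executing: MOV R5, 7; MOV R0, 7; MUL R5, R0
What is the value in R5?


Register state trace:
  MOV R5, 7  → R5 = 7
  MOV R0, 7  → R0 = 7
  MUL R5, R0  → R5 = 7 * 7 = 49
Final: R5 = 49

49


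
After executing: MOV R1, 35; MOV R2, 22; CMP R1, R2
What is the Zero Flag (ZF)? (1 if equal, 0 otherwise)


Register state trace:
  MOV R1, 35  → R1 = 35
  MOV R2, 22  → R2 = 22
  CMP R1, R2  → computes 35 - 22 = 13
  Result is nonzero, so values are not equal
ZF = 0

0


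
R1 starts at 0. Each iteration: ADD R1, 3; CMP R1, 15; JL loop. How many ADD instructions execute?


Loop trace (R1 starts at 0, target 15, step 3):
  ADD #1: R1 = 0 + 3 = 3  → 3 < 15, loop
  ADD #2: R1 = 3 + 3 = 6  → 6 < 15, loop
  ADD #3: R1 = 6 + 3 = 9  → 9 < 15, loop
  ADD #4: R1 = 9 + 3 = 12  → 12 < 15, loop
  ADD #5: R1 = 12 + 3 = 15  → 15 >= 15, exit
Total ADD instructions: 5

5


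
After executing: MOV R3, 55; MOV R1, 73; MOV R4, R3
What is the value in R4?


Register state trace:
  MOV R3, 55  → R3 = 55
  MOV R1, 73  → R1 = 73
  MOV R4, R3  → R4 = 55
Final: R4 = 55

55


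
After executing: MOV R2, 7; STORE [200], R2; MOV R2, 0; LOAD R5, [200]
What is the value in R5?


Register and memory trace:
  MOV R2, 7  → R2 = 7
  STORE [200], R2  → mem[200] = 7
  MOV R2, 0  → R2 = 0
  LOAD R5, [200]  → R5 = mem[200] = 7
Final: R5 = 7

7


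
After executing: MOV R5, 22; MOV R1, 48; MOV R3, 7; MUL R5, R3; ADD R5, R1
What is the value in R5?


Register state trace:
  MOV R5, 22  → R5 = 22
  MOV R1, 48  → R1 = 48
  MOV R3, 7  → R3 = 7
  MUL R5, R3  → R5 = 22 * 7 = 154
  ADD R5, R1  → R5 = 154 + 48 = 202
Final: R5 = 202

202


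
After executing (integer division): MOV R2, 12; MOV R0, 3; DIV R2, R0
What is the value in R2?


Register state trace:
  MOV R2, 12  → R2 = 12
  MOV R0, 3  → R0 = 3
  DIV R2, R0  → R2 = 12 // 3 = 4
Final: R2 = 4

4


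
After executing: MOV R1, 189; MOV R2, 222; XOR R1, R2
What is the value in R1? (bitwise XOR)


Register state trace:
  MOV R1, 189  → R1 = 189 (0b10111101)
  MOV R2, 222  → R2 = 222 (0b11011110)
  XOR R1, R2  → R1 = 189 XOR 222 = 99 (0b01100011)
Final: R1 = 99

99


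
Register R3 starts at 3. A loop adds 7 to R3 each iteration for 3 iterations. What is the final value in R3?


Starting value: R3 = 3
  Iter 1: R3 = 3 + 7 = 10
  Iter 2: R3 = 10 + 7 = 17
  Iter 3: R3 = 17 + 7 = 24
Final: R3 = 24

24


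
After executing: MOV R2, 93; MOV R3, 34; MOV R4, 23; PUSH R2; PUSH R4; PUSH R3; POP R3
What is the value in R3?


Stack trace (top is rightmost):
  MOV R2, 93  → R2 = 93
  MOV R3, 34  → R3 = 34
  MOV R4, 23  → R4 = 23
  PUSH R2  → stack: [93]
  PUSH R4  → stack: [93, 23]
  PUSH R3  → stack: [93, 23, 34]
  POP R3  → R3 = 34, stack: [93, 23]
Final: R3 = 34

34


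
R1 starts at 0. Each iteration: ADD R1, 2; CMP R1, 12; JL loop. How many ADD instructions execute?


Loop trace (R1 starts at 0, target 12, step 2):
  ADD #1: R1 = 0 + 2 = 2  → 2 < 12, loop
  ADD #2: R1 = 2 + 2 = 4  → 4 < 12, loop
  ADD #3: R1 = 4 + 2 = 6  → 6 < 12, loop
  ADD #4: R1 = 6 + 2 = 8  → 8 < 12, loop
  ADD #5: R1 = 8 + 2 = 10  → 10 < 12, loop
  ADD #6: R1 = 10 + 2 = 12  → 12 >= 12, exit
Total ADD instructions: 6

6


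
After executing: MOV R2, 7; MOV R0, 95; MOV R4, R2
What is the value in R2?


Register state trace:
  MOV R2, 7  → R2 = 7
  MOV R0, 95  → R0 = 95
  MOV R4, R2  → R4 = 7
Final: R2 = 7

7


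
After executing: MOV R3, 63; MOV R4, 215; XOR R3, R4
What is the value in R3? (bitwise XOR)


Register state trace:
  MOV R3, 63  → R3 = 63 (0b00111111)
  MOV R4, 215  → R4 = 215 (0b11010111)
  XOR R3, R4  → R3 = 63 XOR 215 = 232 (0b11101000)
Final: R3 = 232

232


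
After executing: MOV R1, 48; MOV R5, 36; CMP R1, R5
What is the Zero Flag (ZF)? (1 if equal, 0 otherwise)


Register state trace:
  MOV R1, 48  → R1 = 48
  MOV R5, 36  → R5 = 36
  CMP R1, R5  → computes 48 - 36 = 12
  Result is nonzero, so values are not equal
ZF = 0

0


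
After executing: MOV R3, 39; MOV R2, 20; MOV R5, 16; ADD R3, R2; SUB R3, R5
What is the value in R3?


Register state trace:
  MOV R3, 39  → R3 = 39
  MOV R2, 20  → R2 = 20
  MOV R5, 16  → R5 = 16
  ADD R3, R2  → R3 = 39 + 20 = 59
  SUB R3, R5  → R3 = 59 - 16 = 43
Final: R3 = 43

43


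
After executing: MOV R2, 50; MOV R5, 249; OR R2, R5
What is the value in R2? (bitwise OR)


Register state trace:
  MOV R2, 50  → R2 = 50 (0b00110010)
  MOV R5, 249  → R5 = 249 (0b11111001)
  OR R2, R5   → R2 = 50 OR 249 = 251 (0b11111011)
Final: R2 = 251

251


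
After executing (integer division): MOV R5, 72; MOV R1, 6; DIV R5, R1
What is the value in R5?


Register state trace:
  MOV R5, 72  → R5 = 72
  MOV R1, 6  → R1 = 6
  DIV R5, R1  → R5 = 72 // 6 = 12
Final: R5 = 12

12


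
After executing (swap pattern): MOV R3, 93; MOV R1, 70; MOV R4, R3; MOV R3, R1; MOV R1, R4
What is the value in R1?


Register state trace (swap pattern):
  MOV R3, 93  → R3 = 93
  MOV R1, 70  → R1 = 70
  MOV R4, R3  → R4 = 93  (save R3)
  MOV R3, R1  → R3 = 70  (R3 gets R1's value)
  MOV R1, R4  → R1 = 93  (R1 gets saved value)
Final: R1 = 93

93


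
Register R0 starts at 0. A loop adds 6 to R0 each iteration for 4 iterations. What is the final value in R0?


Starting value: R0 = 0
  Iter 1: R0 = 0 + 6 = 6
  Iter 2: R0 = 6 + 6 = 12
  Iter 3: R0 = 12 + 6 = 18
  Iter 4: R0 = 18 + 6 = 24
Final: R0 = 24

24


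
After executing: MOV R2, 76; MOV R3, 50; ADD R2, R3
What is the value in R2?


Register state trace:
  MOV R2, 76  → R2 = 76
  MOV R3, 50  → R3 = 50
  ADD R2, R3  → R2 = 76 + 50 = 126
Final: R2 = 126

126


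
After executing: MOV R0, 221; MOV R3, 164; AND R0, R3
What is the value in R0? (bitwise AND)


Register state trace:
  MOV R0, 221  → R0 = 221 (0b11011101)
  MOV R3, 164  → R3 = 164 (0b10100100)
  AND R0, R3  → R0 = 221 AND 164 = 132 (0b10000100)
Final: R0 = 132

132


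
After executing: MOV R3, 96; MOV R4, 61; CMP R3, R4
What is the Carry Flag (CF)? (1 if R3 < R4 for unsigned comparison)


Register state trace:
  MOV R3, 96  → R3 = 96
  MOV R4, 61  → R4 = 61
  CMP R3, R4  → unsigned 96 - 61: no borrow
  96 >= 61, so CF = 0
CF = 0

0


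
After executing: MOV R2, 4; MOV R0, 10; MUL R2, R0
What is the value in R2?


Register state trace:
  MOV R2, 4  → R2 = 4
  MOV R0, 10  → R0 = 10
  MUL R2, R0  → R2 = 4 * 10 = 40
Final: R2 = 40

40


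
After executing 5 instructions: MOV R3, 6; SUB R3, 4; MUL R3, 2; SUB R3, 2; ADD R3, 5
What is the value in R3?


Register state trace:
  MOV R3, 6  → R3 = 6
  SUB R3, 4  → R3 = 6 - 4 = 2
  MUL R3, 2  → R3 = 2 * 2 = 4
  SUB R3, 2  → R3 = 4 - 2 = 2
  ADD R3, 5  → R3 = 2 + 5 = 7
Final: R3 = 7

7


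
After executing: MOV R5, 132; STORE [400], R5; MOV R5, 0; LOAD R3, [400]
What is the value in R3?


Register and memory trace:
  MOV R5, 132  → R5 = 132
  STORE [400], R5  → mem[400] = 132
  MOV R5, 0  → R5 = 0
  LOAD R3, [400]  → R3 = mem[400] = 132
Final: R3 = 132

132


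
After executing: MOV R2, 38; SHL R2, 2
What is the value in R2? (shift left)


Register state trace:
  MOV R2, 38  → R2 = 38
  SHL R2, 2  → R2 = 38 << 2 = 38 * 2^2 = 152
Final: R2 = 152

152


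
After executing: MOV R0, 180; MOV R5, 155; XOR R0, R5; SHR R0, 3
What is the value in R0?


Register state trace:
  MOV R0, 180  → R0 = 180 (0b10110100)
  MOV R5, 155  → R5 = 155 (0b10011011)
  XOR R0, R5  → R0 = 180 XOR 155 = 47 (0b00101111)
  SHR R0, 3  → R0 = 47 >> 3 = 5
Final: R0 = 5

5


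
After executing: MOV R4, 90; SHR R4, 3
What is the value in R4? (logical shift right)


Register state trace:
  MOV R4, 90  → R4 = 90
  SHR R4, 3  → R4 = 90 >> 3 = 90 // 2^3 = 11
Final: R4 = 11

11


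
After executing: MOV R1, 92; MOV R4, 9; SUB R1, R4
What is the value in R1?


Register state trace:
  MOV R1, 92  → R1 = 92
  MOV R4, 9  → R4 = 9
  SUB R1, R4  → R1 = 92 - 9 = 83
Final: R1 = 83

83


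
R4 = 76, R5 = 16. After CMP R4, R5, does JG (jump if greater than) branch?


Trace:
  R4 = 76, R5 = 16
  CMP R4, R5  → compares 76 vs 16
  JG checks: is 76 greater than 16?
  76 > 16, so condition is true
Branch taken: Yes

Yes


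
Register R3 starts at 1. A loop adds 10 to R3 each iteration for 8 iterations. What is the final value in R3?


Starting value: R3 = 1
  Iter 1: R3 = 1 + 10 = 11
  Iter 2: R3 = 11 + 10 = 21
  Iter 3: R3 = 21 + 10 = 31
  Iter 4: R3 = 31 + 10 = 41
  Iter 5: R3 = 41 + 10 = 51
  Iter 6: R3 = 51 + 10 = 61
  Iter 7: R3 = 61 + 10 = 71
  Iter 8: R3 = 71 + 10 = 81
Final: R3 = 81

81


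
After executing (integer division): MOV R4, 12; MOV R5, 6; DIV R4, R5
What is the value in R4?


Register state trace:
  MOV R4, 12  → R4 = 12
  MOV R5, 6  → R5 = 6
  DIV R4, R5  → R4 = 12 // 6 = 2
Final: R4 = 2

2


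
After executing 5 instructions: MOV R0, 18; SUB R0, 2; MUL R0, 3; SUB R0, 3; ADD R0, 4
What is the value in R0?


Register state trace:
  MOV R0, 18  → R0 = 18
  SUB R0, 2  → R0 = 18 - 2 = 16
  MUL R0, 3  → R0 = 16 * 3 = 48
  SUB R0, 3  → R0 = 48 - 3 = 45
  ADD R0, 4  → R0 = 45 + 4 = 49
Final: R0 = 49

49


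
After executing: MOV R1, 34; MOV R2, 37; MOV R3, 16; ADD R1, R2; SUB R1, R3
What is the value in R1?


Register state trace:
  MOV R1, 34  → R1 = 34
  MOV R2, 37  → R2 = 37
  MOV R3, 16  → R3 = 16
  ADD R1, R2  → R1 = 34 + 37 = 71
  SUB R1, R3  → R1 = 71 - 16 = 55
Final: R1 = 55

55


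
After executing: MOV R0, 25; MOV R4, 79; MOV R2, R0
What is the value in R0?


Register state trace:
  MOV R0, 25  → R0 = 25
  MOV R4, 79  → R4 = 79
  MOV R2, R0  → R2 = 25
Final: R0 = 25

25


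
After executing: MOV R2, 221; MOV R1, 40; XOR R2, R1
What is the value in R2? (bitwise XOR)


Register state trace:
  MOV R2, 221  → R2 = 221 (0b11011101)
  MOV R1, 40  → R1 = 40 (0b00101000)
  XOR R2, R1  → R2 = 221 XOR 40 = 245 (0b11110101)
Final: R2 = 245

245


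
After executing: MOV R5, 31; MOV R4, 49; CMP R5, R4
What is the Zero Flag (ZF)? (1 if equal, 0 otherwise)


Register state trace:
  MOV R5, 31  → R5 = 31
  MOV R4, 49  → R4 = 49
  CMP R5, R4  → computes 31 - 49 = -18
  Result is nonzero, so values are not equal
ZF = 0

0


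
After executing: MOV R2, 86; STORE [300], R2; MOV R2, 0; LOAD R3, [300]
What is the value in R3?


Register and memory trace:
  MOV R2, 86  → R2 = 86
  STORE [300], R2  → mem[300] = 86
  MOV R2, 0  → R2 = 0
  LOAD R3, [300]  → R3 = mem[300] = 86
Final: R3 = 86

86


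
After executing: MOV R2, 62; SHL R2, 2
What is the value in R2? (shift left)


Register state trace:
  MOV R2, 62  → R2 = 62
  SHL R2, 2  → R2 = 62 << 2 = 62 * 2^2 = 248
Final: R2 = 248

248


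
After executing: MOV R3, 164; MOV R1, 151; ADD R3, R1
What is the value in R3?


Register state trace:
  MOV R3, 164  → R3 = 164
  MOV R1, 151  → R1 = 151
  ADD R3, R1  → R3 = 164 + 151 = 315
Final: R3 = 315

315


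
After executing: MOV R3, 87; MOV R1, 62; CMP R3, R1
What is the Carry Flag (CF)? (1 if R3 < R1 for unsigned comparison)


Register state trace:
  MOV R3, 87  → R3 = 87
  MOV R1, 62  → R1 = 62
  CMP R3, R1  → unsigned 87 - 62: no borrow
  87 >= 62, so CF = 0
CF = 0

0


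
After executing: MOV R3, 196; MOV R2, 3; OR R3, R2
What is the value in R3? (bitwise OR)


Register state trace:
  MOV R3, 196  → R3 = 196 (0b11000100)
  MOV R2, 3  → R2 = 3 (0b00000011)
  OR R3, R2   → R3 = 196 OR 3 = 199 (0b11000111)
Final: R3 = 199

199


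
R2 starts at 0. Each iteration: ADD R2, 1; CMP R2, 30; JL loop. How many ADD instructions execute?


Loop trace (R2 starts at 0, target 30, step 1):
  ADD #1: R2 = 0 + 1 = 1  → 1 < 30, loop
  ADD #2: R2 = 1 + 1 = 2  → 2 < 30, loop
  ADD #3: R2 = 2 + 1 = 3  → 3 < 30, loop
  ADD #4: R2 = 3 + 1 = 4  → 4 < 30, loop
  ADD #5: R2 = 4 + 1 = 5  → 5 < 30, loop
  ADD #6: R2 = 5 + 1 = 6  → 6 < 30, loop
  ADD #7: R2 = 6 + 1 = 7  → 7 < 30, loop
  ADD #8: R2 = 7 + 1 = 8  → 8 < 30, loop
  ADD #9: R2 = 8 + 1 = 9  → 9 < 30, loop
  ADD #10: R2 = 9 + 1 = 10  → 10 < 30, loop
  ADD #11: R2 = 10 + 1 = 11  → 11 < 30, loop
  ADD #12: R2 = 11 + 1 = 12  → 12 < 30, loop
  ADD #13: R2 = 12 + 1 = 13  → 13 < 30, loop
  ADD #14: R2 = 13 + 1 = 14  → 14 < 30, loop
  ADD #15: R2 = 14 + 1 = 15  → 15 < 30, loop
  ADD #16: R2 = 15 + 1 = 16  → 16 < 30, loop
  ADD #17: R2 = 16 + 1 = 17  → 17 < 30, loop
  ADD #18: R2 = 17 + 1 = 18  → 18 < 30, loop
  ADD #19: R2 = 18 + 1 = 19  → 19 < 30, loop
  ADD #20: R2 = 19 + 1 = 20  → 20 < 30, loop
  ADD #21: R2 = 20 + 1 = 21  → 21 < 30, loop
  ADD #22: R2 = 21 + 1 = 22  → 22 < 30, loop
  ADD #23: R2 = 22 + 1 = 23  → 23 < 30, loop
  ADD #24: R2 = 23 + 1 = 24  → 24 < 30, loop
  ADD #25: R2 = 24 + 1 = 25  → 25 < 30, loop
  ADD #26: R2 = 25 + 1 = 26  → 26 < 30, loop
  ADD #27: R2 = 26 + 1 = 27  → 27 < 30, loop
  ADD #28: R2 = 27 + 1 = 28  → 28 < 30, loop
  ADD #29: R2 = 28 + 1 = 29  → 29 < 30, loop
  ADD #30: R2 = 29 + 1 = 30  → 30 >= 30, exit
Total ADD instructions: 30

30


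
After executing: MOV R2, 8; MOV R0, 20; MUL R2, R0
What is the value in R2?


Register state trace:
  MOV R2, 8  → R2 = 8
  MOV R0, 20  → R0 = 20
  MUL R2, R0  → R2 = 8 * 20 = 160
Final: R2 = 160

160


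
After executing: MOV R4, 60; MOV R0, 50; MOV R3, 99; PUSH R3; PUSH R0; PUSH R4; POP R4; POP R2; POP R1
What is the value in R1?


Stack trace (top is rightmost):
  MOV R4, 60  → R4 = 60
  MOV R0, 50  → R0 = 50
  MOV R3, 99  → R3 = 99
  PUSH R3  → stack: [99]
  PUSH R0  → stack: [99, 50]
  PUSH R4  → stack: [99, 50, 60]
  POP R4  → R4 = 60, stack: [99, 50]
  POP R2  → R2 = 50, stack: [99]
  POP R1  → R1 = 99, stack: []
Final: R1 = 99

99


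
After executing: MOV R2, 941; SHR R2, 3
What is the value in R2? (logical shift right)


Register state trace:
  MOV R2, 941  → R2 = 941
  SHR R2, 3  → R2 = 941 >> 3 = 941 // 2^3 = 117
Final: R2 = 117

117


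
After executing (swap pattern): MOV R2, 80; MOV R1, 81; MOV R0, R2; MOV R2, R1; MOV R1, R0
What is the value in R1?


Register state trace (swap pattern):
  MOV R2, 80  → R2 = 80
  MOV R1, 81  → R1 = 81
  MOV R0, R2  → R0 = 80  (save R2)
  MOV R2, R1  → R2 = 81  (R2 gets R1's value)
  MOV R1, R0  → R1 = 80  (R1 gets saved value)
Final: R1 = 80

80


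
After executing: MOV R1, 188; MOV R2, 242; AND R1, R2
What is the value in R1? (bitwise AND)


Register state trace:
  MOV R1, 188  → R1 = 188 (0b10111100)
  MOV R2, 242  → R2 = 242 (0b11110010)
  AND R1, R2  → R1 = 188 AND 242 = 176 (0b10110000)
Final: R1 = 176

176


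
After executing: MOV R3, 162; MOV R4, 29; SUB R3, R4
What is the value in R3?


Register state trace:
  MOV R3, 162  → R3 = 162
  MOV R4, 29  → R4 = 29
  SUB R3, R4  → R3 = 162 - 29 = 133
Final: R3 = 133

133


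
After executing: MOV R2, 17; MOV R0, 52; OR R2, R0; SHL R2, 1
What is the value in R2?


Register state trace:
  MOV R2, 17  → R2 = 17 (0b00010001)
  MOV R0, 52  → R0 = 52 (0b00110100)
  OR R2, R0  → R2 = 17 OR 52 = 53 (0b00110101)
  SHL R2, 1  → R2 = 53 << 1 = 106
Final: R2 = 106

106


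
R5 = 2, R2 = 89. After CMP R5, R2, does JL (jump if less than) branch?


Trace:
  R5 = 2, R2 = 89
  CMP R5, R2  → compares 2 vs 89
  JL checks: is 2 less than 89?
  2 < 89, so condition is true
Branch taken: Yes

Yes


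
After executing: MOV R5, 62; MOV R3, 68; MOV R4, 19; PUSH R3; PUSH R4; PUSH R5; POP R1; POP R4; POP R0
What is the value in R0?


Stack trace (top is rightmost):
  MOV R5, 62  → R5 = 62
  MOV R3, 68  → R3 = 68
  MOV R4, 19  → R4 = 19
  PUSH R3  → stack: [68]
  PUSH R4  → stack: [68, 19]
  PUSH R5  → stack: [68, 19, 62]
  POP R1  → R1 = 62, stack: [68, 19]
  POP R4  → R4 = 19, stack: [68]
  POP R0  → R0 = 68, stack: []
Final: R0 = 68

68


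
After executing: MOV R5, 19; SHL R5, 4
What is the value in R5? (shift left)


Register state trace:
  MOV R5, 19  → R5 = 19
  SHL R5, 4  → R5 = 19 << 4 = 19 * 2^4 = 304
Final: R5 = 304

304


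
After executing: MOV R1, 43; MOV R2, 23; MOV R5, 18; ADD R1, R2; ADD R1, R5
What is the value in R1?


Register state trace:
  MOV R1, 43  → R1 = 43
  MOV R2, 23  → R2 = 23
  MOV R5, 18  → R5 = 18
  ADD R1, R2  → R1 = 43 + 23 = 66
  ADD R1, R5  → R1 = 66 + 18 = 84
Final: R1 = 84

84


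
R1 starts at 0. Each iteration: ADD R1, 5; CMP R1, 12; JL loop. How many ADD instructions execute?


Loop trace (R1 starts at 0, target 12, step 5):
  ADD #1: R1 = 0 + 5 = 5  → 5 < 12, loop
  ADD #2: R1 = 5 + 5 = 10  → 10 < 12, loop
  ADD #3: R1 = 10 + 5 = 15  → 15 >= 12, exit
Total ADD instructions: 3

3


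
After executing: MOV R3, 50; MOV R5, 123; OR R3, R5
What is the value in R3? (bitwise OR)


Register state trace:
  MOV R3, 50  → R3 = 50 (0b00110010)
  MOV R5, 123  → R5 = 123 (0b01111011)
  OR R3, R5   → R3 = 50 OR 123 = 123 (0b01111011)
Final: R3 = 123

123


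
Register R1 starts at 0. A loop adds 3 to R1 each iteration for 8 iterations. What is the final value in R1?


Starting value: R1 = 0
  Iter 1: R1 = 0 + 3 = 3
  Iter 2: R1 = 3 + 3 = 6
  Iter 3: R1 = 6 + 3 = 9
  Iter 4: R1 = 9 + 3 = 12
  Iter 5: R1 = 12 + 3 = 15
  Iter 6: R1 = 15 + 3 = 18
  Iter 7: R1 = 18 + 3 = 21
  Iter 8: R1 = 21 + 3 = 24
Final: R1 = 24

24


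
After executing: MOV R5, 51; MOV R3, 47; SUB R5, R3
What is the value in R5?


Register state trace:
  MOV R5, 51  → R5 = 51
  MOV R3, 47  → R3 = 47
  SUB R5, R3  → R5 = 51 - 47 = 4
Final: R5 = 4

4


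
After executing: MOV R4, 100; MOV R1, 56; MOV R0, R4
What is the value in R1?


Register state trace:
  MOV R4, 100  → R4 = 100
  MOV R1, 56  → R1 = 56
  MOV R0, R4  → R0 = 100
Final: R1 = 56

56


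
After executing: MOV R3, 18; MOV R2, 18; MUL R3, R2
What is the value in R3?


Register state trace:
  MOV R3, 18  → R3 = 18
  MOV R2, 18  → R2 = 18
  MUL R3, R2  → R3 = 18 * 18 = 324
Final: R3 = 324

324


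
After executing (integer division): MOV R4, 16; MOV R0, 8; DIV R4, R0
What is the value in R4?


Register state trace:
  MOV R4, 16  → R4 = 16
  MOV R0, 8  → R0 = 8
  DIV R4, R0  → R4 = 16 // 8 = 2
Final: R4 = 2

2


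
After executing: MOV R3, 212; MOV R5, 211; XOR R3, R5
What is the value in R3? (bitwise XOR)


Register state trace:
  MOV R3, 212  → R3 = 212 (0b11010100)
  MOV R5, 211  → R5 = 211 (0b11010011)
  XOR R3, R5  → R3 = 212 XOR 211 = 7 (0b00000111)
Final: R3 = 7

7


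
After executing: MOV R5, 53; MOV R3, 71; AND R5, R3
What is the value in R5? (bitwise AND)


Register state trace:
  MOV R5, 53  → R5 = 53 (0b00110101)
  MOV R3, 71  → R3 = 71 (0b01000111)
  AND R5, R3  → R5 = 53 AND 71 = 5 (0b00000101)
Final: R5 = 5

5


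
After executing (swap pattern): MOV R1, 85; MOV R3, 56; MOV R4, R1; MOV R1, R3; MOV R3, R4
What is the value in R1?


Register state trace (swap pattern):
  MOV R1, 85  → R1 = 85
  MOV R3, 56  → R3 = 56
  MOV R4, R1  → R4 = 85  (save R1)
  MOV R1, R3  → R1 = 56  (R1 gets R3's value)
  MOV R3, R4  → R3 = 85  (R3 gets saved value)
Final: R1 = 56

56


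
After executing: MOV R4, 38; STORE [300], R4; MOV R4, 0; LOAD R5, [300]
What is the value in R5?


Register and memory trace:
  MOV R4, 38  → R4 = 38
  STORE [300], R4  → mem[300] = 38
  MOV R4, 0  → R4 = 0
  LOAD R5, [300]  → R5 = mem[300] = 38
Final: R5 = 38

38


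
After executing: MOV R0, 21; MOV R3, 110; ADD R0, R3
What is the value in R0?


Register state trace:
  MOV R0, 21  → R0 = 21
  MOV R3, 110  → R3 = 110
  ADD R0, R3  → R0 = 21 + 110 = 131
Final: R0 = 131

131


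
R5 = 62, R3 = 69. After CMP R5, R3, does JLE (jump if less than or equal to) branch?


Trace:
  R5 = 62, R3 = 69
  CMP R5, R3  → compares 62 vs 69
  JLE checks: is 62 less than or equal to 69?
  62 < 69, so condition is true
Branch taken: Yes

Yes


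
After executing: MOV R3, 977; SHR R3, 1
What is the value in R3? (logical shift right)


Register state trace:
  MOV R3, 977  → R3 = 977
  SHR R3, 1  → R3 = 977 >> 1 = 977 // 2^1 = 488
Final: R3 = 488

488
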